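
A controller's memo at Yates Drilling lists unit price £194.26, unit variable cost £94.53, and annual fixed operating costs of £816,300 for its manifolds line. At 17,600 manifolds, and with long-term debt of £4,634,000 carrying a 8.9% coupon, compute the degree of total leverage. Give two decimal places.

3.33

Contribution at this volume is 17,600 × £99.73 = £1,755,248.00.
EBIT = £1,755,248.00 − £816,300 = £938,948.00. Interest = £412,426.00, so EBIT − I = £526,522.00.
DCL = contribution ÷ (EBIT − I) = £1,755,248.00 ÷ £526,522.00 = 3.3337.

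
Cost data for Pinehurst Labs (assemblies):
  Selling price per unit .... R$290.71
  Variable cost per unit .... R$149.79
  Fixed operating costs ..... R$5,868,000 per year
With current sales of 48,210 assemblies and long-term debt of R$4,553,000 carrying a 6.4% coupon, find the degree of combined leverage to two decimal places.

Contribution at this volume is 48,210 × R$140.92 = R$6,793,753.20.
Operating income = contribution − fixed costs = R$6,793,753.20 − R$5,868,000 = R$925,753.20. Interest = R$291,392.00.
DOL = R$6,793,753.20 ÷ R$925,753.20 = 7.3386; DFL = R$925,753.20 ÷ R$634,361.20 = 1.4593.
Combined leverage = 7.3386 × 1.4593 = 10.7092.

10.71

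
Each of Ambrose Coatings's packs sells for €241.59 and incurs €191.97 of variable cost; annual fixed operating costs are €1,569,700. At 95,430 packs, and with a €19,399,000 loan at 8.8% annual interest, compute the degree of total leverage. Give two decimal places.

3.25

At 95,430 units, contribution = 95,430 × €49.62 = €4,735,236.60.
Operating income = contribution − fixed costs = €4,735,236.60 − €1,569,700 = €3,165,536.60. Interest = €1,707,112.00.
DOL = €4,735,236.60 ÷ €3,165,536.60 = 1.4959; DFL = €3,165,536.60 ÷ €1,458,424.60 = 2.1705.
DCL = DOL × DFL = 1.4959 × 2.1705 = 3.2469.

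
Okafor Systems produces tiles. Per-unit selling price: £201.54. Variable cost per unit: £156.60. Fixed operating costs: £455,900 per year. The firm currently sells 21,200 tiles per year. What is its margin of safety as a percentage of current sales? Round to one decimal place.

52.1%

Unit CM = price − variable cost = £201.54 − £156.60 = £44.94. Break-even units = £455,900 ÷ £44.94 = 10,144.64; break-even revenue = 10,144.64 × £201.54 = £2,044,550.20.
Current sales = 21,200 × £201.54 = £4,272,648.00.
Margin of safety = (£4,272,648.00 − £2,044,550.20) ÷ £4,272,648.00 = 52.1%.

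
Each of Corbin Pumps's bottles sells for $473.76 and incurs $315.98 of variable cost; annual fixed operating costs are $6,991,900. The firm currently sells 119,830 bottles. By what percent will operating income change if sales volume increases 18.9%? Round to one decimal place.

+30.0%

Total contribution margin = 119,830 × $157.78 = $18,906,777.40.
Subtracting fixed costs: EBIT = $18,906,777.40 − $6,991,900 = $11,914,877.40.
DOL = contribution ÷ EBIT = $18,906,777.40 ÷ $11,914,877.40 = 1.5868.
%ΔEBIT = DOL × %ΔSales = 1.5868 × +18.9% = +30.0%.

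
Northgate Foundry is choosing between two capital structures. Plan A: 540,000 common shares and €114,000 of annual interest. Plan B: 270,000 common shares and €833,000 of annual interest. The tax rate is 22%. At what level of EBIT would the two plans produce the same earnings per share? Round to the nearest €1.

Set EPS_A = EPS_B: (EBIT − €114,000)(1 − 0.22) ÷ 540,000 = (EBIT − €833,000)(1 − 0.22) ÷ 270,000.
The (1 − t) factor cancels: (EBIT − 114,000) × 270,000 = (EBIT − 833,000) × 540,000.
Solving, EBIT = (833,000·540,000 − 114,000·270,000) / (540,000 − 270,000) = 419,040,000,000 / 270,000 = 1,552,000.00.

€1,552,000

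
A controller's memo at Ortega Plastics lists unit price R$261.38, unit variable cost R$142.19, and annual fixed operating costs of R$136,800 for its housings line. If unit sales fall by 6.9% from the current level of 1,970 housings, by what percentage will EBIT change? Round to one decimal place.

At 1,970 units, contribution = 1,970 × R$119.19 = R$234,804.30.
Operating income = contribution − fixed costs = R$234,804.30 − R$136,800 = R$98,004.30.
So DOL = total CM / EBIT = R$234,804.30 / R$98,004.30 = 2.3959.
So EBIT moves 2.3959 × (-6.9%) = -16.5%.

-16.5%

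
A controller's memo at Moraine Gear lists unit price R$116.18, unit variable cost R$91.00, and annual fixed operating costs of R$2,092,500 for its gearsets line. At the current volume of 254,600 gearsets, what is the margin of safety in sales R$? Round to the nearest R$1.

Unit CM = price − variable cost = R$116.18 − R$91.00 = R$25.18. Break-even units = R$2,092,500 ÷ R$25.18 = 83,101.67; break-even revenue = 83,101.67 × R$116.18 = R$9,654,751.79.
Actual sales revenue = 254,600 × R$116.18 = R$29,579,428.00.
Margin of safety = R$29,579,428.00 − R$9,654,751.79 = R$19,924,676.

R$19,924,676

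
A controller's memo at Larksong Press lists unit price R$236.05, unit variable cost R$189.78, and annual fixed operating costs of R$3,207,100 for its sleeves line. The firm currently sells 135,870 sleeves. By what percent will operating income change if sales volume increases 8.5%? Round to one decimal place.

+17.4%

At 135,870 units, contribution = 135,870 × R$46.27 = R$6,286,704.90.
Subtracting fixed costs: EBIT = R$6,286,704.90 − R$3,207,100 = R$3,079,604.90.
Degree of operating leverage = R$6,286,704.90 / R$3,079,604.90 = 2.0414.
So EBIT moves 2.0414 × (+8.5%) = +17.4%.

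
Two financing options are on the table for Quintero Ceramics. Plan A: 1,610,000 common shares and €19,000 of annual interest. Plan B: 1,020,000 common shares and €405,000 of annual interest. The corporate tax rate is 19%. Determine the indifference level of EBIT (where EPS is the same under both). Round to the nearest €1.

At indifference, (EBIT − 19,000)(1 − t)/1,610,000 = (EBIT − 405,000)(1 − t)/1,020,000.
Cancelling (1 − t) and cross-multiplying: 1,020,000·(EBIT − 19,000) = 1,610,000·(EBIT − 405,000).
EBIT × (1,610,000 − 1,020,000) = 405,000 × 1,610,000 − 19,000 × 1,020,000 = 632,670,000,000, so EBIT = 632,670,000,000 ÷ 590,000 = 1,072,322.03.

€1,072,322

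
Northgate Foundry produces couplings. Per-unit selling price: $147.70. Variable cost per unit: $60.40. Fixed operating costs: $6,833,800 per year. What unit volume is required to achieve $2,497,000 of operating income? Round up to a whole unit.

106,883 couplings

Unit CM = price − variable cost = $147.70 − $60.40 = $87.30.
Need Q such that Q × $87.30 − $6,833,800 = $2,497,000, i.e. Q = $9,330,800 / $87.30 = 106,882.02 → 106,883.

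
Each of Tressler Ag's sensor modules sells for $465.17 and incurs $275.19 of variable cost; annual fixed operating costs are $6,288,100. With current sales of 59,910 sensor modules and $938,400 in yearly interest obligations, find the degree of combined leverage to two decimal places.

2.74

Contribution at this volume is 59,910 × $189.98 = $11,381,701.80.
Subtracting fixed costs: EBIT = $11,381,701.80 − $6,288,100 = $5,093,601.80. Interest = $938,400.00, so EBIT − I = $4,155,201.80.
Degree of total leverage = total CM / (EBIT − interest) = $11,381,701.80 / $4,155,201.80 = 2.7391.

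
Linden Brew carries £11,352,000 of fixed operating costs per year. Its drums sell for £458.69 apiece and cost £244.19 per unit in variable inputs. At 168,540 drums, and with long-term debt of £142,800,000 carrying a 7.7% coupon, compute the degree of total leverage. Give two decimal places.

2.62

Total contribution margin = 168,540 × £214.50 = £36,151,830.00.
Operating income = contribution − fixed costs = £36,151,830.00 − £11,352,000 = £24,799,830.00. Interest = £10,995,600.00.
DOL = £36,151,830.00 ÷ £24,799,830.00 = 1.4577; DFL = £24,799,830.00 ÷ £13,804,230.00 = 1.7965.
DCL = DOL × DFL = 1.4577 × 1.7965 = 2.6188.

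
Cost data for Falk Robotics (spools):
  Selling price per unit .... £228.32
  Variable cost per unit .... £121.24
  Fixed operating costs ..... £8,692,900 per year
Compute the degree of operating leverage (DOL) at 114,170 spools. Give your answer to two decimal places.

Contribution at this volume is 114,170 × £107.08 = £12,225,323.60.
EBIT = £12,225,323.60 − £8,692,900 = £3,532,423.60.
So DOL = total CM / EBIT = £12,225,323.60 / £3,532,423.60 = 3.4609.

3.46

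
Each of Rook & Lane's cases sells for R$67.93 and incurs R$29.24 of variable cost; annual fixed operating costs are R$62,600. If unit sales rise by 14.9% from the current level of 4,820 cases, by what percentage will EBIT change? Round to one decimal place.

+22.4%

Total contribution margin = 4,820 × R$38.69 = R$186,485.80.
Operating income = contribution − fixed costs = R$186,485.80 − R$62,600 = R$123,885.80.
So DOL = total CM / EBIT = R$186,485.80 / R$123,885.80 = 1.5053.
So EBIT moves 1.5053 × (+14.9%) = +22.4%.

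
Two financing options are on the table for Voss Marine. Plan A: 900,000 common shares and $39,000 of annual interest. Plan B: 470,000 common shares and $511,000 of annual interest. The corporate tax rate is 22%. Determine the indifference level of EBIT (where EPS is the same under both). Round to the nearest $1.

At indifference, (EBIT − 39,000)(1 − t)/900,000 = (EBIT − 511,000)(1 − t)/470,000.
The (1 − t) factor cancels: (EBIT − 39,000) × 470,000 = (EBIT − 511,000) × 900,000.
Solving, EBIT = (511,000·900,000 − 39,000·470,000) / (900,000 − 470,000) = 441,570,000,000 / 430,000 = 1,026,906.98.

$1,026,907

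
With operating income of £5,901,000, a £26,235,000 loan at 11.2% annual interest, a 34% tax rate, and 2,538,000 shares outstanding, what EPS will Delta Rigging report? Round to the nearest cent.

Pre-tax income = £5,901,000 − £2,938,320.00 = £2,962,680.00.
After tax at 34%: net income = £2,962,680.00 × 0.66 = £1,955,368.80.
Per share: £1,955,368.80 / 2,538,000 shares = £0.77.

£0.77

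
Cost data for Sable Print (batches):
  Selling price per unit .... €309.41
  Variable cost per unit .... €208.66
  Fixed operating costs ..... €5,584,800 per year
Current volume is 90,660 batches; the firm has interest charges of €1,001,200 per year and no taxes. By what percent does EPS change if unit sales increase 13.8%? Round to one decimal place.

+49.5%

At 90,660 units, contribution = 90,660 × €100.75 = €9,133,995.00.
EBIT = €9,133,995.00 − €5,584,800 = €3,549,195.00.
Interest = €1,001,200.00, so EBIT − I = €2,547,995.00.
DCL = total CM / (EBIT − I) = €9,133,995.00 / €2,547,995.00 = 3.5848.
EPS therefore changes by 3.5848 × (+13.8%) = +49.5%.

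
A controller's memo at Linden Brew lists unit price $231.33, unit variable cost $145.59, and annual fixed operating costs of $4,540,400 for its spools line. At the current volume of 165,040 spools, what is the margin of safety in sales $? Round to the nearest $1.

Unit CM = price − variable cost = $231.33 − $145.59 = $85.74. Break-even units = $4,540,400 ÷ $85.74 = 52,955.45; break-even revenue = 52,955.45 × $231.33 = $12,250,183.48.
Current sales = 165,040 × $231.33 = $38,178,703.20.
Margin of safety = $38,178,703.20 − $12,250,183.48 = $25,928,520.

$25,928,520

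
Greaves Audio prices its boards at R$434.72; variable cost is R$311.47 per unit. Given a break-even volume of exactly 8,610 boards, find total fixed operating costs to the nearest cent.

Each unit contributes R$434.72 − R$311.47 = R$123.25.
Since BE = FC / CM, FC = 8,610 × R$123.25 = R$1,061,182.50.

R$1,061,182.50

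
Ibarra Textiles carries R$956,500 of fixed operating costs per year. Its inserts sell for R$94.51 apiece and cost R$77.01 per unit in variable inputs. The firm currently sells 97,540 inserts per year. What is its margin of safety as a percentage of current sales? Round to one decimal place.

44.0%

Each unit contributes R$94.51 − R$77.01 = R$17.50. Break-even units = R$956,500 ÷ R$17.50 = 54,657.14; break-even revenue = 54,657.14 × R$94.51 = R$5,165,646.57.
Actual sales revenue = 97,540 × R$94.51 = R$9,218,505.40.
Margin of safety = (R$9,218,505.40 − R$5,165,646.57) ÷ R$9,218,505.40 = 44.0%.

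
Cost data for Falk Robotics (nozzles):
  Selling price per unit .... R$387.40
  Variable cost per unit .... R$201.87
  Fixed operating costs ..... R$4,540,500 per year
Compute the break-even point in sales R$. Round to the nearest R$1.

CM per unit = R$387.40 − R$201.87 = R$185.53; CM ratio = R$185.53 / R$387.40 = 0.4789.
Break-even revenue = fixed costs × price ÷ CM = R$4,540,500 × R$387.40 ÷ R$185.53 = R$9,480,891.

R$9,480,891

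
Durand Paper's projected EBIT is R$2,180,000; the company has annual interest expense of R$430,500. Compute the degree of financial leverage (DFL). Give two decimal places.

1.25

Annual interest charges come to R$430,500.00.
Degree of financial leverage = EBIT / (EBIT − interest) = R$2,180,000 / R$1,749,500.00 = 1.2461.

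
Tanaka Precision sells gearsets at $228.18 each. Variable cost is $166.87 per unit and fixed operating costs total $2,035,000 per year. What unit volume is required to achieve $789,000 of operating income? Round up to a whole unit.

46,062 gearsets

Unit CM = price − variable cost = $228.18 − $166.87 = $61.31.
Need Q such that Q × $61.31 − $2,035,000 = $789,000, i.e. Q = $2,824,000 / $61.31 = 46,061.00 → 46,062.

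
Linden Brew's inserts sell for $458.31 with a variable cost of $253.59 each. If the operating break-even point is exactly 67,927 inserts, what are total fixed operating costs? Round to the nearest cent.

Each unit contributes $458.31 − $253.59 = $204.72.
Since BE = FC / CM, FC = 67,927 × $204.72 = $13,906,015.44.

$13,906,015.44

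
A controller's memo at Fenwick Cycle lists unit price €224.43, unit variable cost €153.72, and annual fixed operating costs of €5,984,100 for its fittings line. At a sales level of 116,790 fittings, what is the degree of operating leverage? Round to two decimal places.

Total contribution margin = 116,790 × €70.71 = €8,258,220.90.
EBIT = €8,258,220.90 − €5,984,100 = €2,274,120.90.
So DOL = total CM / EBIT = €8,258,220.90 / €2,274,120.90 = 3.6314.

3.63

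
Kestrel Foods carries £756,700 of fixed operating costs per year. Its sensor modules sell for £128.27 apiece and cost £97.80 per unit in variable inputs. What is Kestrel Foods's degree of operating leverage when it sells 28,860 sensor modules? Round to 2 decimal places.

Contribution at this volume is 28,860 × £30.47 = £879,364.20.
Operating income = contribution − fixed costs = £879,364.20 − £756,700 = £122,664.20.
Degree of operating leverage = £879,364.20 / £122,664.20 = 7.1689.

7.17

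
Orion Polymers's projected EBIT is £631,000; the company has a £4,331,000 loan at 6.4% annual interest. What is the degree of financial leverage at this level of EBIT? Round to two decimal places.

1.78

Interest = £277,184.00.
DFL = EBIT ÷ (EBIT − I) = £631,000 ÷ (£631,000 − £277,184.00) = £631,000 ÷ £353,816.00 = 1.7834.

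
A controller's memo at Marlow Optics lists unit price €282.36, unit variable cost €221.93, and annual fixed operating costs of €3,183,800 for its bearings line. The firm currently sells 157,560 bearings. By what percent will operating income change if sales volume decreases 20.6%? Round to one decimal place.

Total contribution margin = 157,560 × €60.43 = €9,521,350.80.
Operating income = contribution − fixed costs = €9,521,350.80 − €3,183,800 = €6,337,550.80.
Degree of operating leverage = €9,521,350.80 / €6,337,550.80 = 1.5024.
%ΔEBIT = DOL × %ΔSales = 1.5024 × -20.6% = -30.9%.

-30.9%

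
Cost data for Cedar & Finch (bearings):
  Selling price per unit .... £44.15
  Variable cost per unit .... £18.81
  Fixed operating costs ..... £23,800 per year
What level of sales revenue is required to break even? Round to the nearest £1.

£41,467

CM per unit = £44.15 − £18.81 = £25.34; CM ratio = £25.34 / £44.15 = 0.5740.
Break-even sales = FC ÷ CM ratio = £23,800 × £44.15 / £25.34 = £41,467.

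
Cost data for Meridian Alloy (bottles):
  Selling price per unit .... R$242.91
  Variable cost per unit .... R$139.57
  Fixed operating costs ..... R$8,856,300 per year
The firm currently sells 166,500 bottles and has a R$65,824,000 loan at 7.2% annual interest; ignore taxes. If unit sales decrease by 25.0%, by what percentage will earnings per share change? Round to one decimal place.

-119.1%

Contribution at this volume is 166,500 × R$103.34 = R$17,206,110.00.
Operating income = contribution − fixed costs = R$17,206,110.00 − R$8,856,300 = R$8,349,810.00.
Interest = R$4,739,328.00, so EBIT − I = R$3,610,482.00.
Degree of combined leverage = contribution ÷ (EBIT − I) = R$17,206,110.00 ÷ R$3,610,482.00 = 4.7656.
EPS therefore changes by 4.7656 × (-25.0%) = -119.1%.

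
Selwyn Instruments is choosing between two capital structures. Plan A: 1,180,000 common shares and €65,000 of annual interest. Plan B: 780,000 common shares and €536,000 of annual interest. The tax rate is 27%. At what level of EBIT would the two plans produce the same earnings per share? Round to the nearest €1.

€1,454,450

At indifference, (EBIT − 65,000)(1 − t)/1,180,000 = (EBIT − 536,000)(1 − t)/780,000.
Cancelling (1 − t) and cross-multiplying: 780,000·(EBIT − 65,000) = 1,180,000·(EBIT − 536,000).
EBIT × (1,180,000 − 780,000) = 536,000 × 1,180,000 − 65,000 × 780,000 = 581,780,000,000, so EBIT = 581,780,000,000 ÷ 400,000 = 1,454,450.00.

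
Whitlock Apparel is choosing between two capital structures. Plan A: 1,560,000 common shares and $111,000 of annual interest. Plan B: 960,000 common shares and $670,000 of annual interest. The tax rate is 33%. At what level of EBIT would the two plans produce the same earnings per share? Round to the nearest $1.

Set EPS_A = EPS_B: (EBIT − $111,000)(1 − 0.33) ÷ 1,560,000 = (EBIT − $670,000)(1 − 0.33) ÷ 960,000.
Cancelling (1 − t) and cross-multiplying: 960,000·(EBIT − 111,000) = 1,560,000·(EBIT − 670,000).
Solving, EBIT = (670,000·1,560,000 − 111,000·960,000) / (1,560,000 − 960,000) = 938,640,000,000 / 600,000 = 1,564,400.00.

$1,564,400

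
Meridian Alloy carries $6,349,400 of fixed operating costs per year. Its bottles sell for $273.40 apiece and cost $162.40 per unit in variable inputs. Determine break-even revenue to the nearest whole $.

Contribution margin per unit = $273.40 − $162.40 = $111.00, a CM ratio of $111.00 ÷ $273.40 = 0.4060.
Break-even revenue = fixed costs × price ÷ CM = $6,349,400 × $273.40 ÷ $111.00 = $15,638,973.

$15,638,973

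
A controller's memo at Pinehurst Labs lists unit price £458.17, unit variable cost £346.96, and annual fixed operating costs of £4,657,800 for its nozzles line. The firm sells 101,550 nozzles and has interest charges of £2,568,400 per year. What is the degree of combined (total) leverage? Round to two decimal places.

2.78

Contribution at this volume is 101,550 × £111.21 = £11,293,375.50.
EBIT = £11,293,375.50 − £4,657,800 = £6,635,575.50. Interest = £2,568,400.00.
DOL = £11,293,375.50 ÷ £6,635,575.50 = 1.7019; DFL = £6,635,575.50 ÷ £4,067,175.50 = 1.6315.
DCL = DOL × DFL = 1.7019 × 1.6315 = 2.7766.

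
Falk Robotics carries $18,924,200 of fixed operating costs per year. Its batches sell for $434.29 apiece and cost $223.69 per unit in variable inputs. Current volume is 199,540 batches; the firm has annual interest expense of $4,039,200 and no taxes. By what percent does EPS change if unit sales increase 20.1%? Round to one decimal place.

At 199,540 units, contribution = 199,540 × $210.60 = $42,023,124.00.
Operating income = contribution − fixed costs = $42,023,124.00 − $18,924,200 = $23,098,924.00.
Interest = $4,039,200.00, so EBIT − I = $19,059,724.00.
DCL = total CM / (EBIT − I) = $42,023,124.00 / $19,059,724.00 = 2.2048.
EPS therefore changes by 2.2048 × (+20.1%) = +44.3%.

+44.3%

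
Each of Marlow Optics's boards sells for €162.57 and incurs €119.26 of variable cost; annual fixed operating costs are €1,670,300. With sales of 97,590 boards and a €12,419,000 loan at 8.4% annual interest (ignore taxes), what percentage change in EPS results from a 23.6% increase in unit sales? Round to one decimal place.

+65.9%

Total contribution margin = 97,590 × €43.31 = €4,226,622.90.
Subtracting fixed costs: EBIT = €4,226,622.90 − €1,670,300 = €2,556,322.90.
After interest of €1,043,196.00, pre-tax earnings = €1,513,126.90.
Degree of combined leverage = contribution ÷ (EBIT − I) = €4,226,622.90 ÷ €1,513,126.90 = 2.7933.
%ΔEPS = DCL × %ΔSales = 2.7933 × +23.6% = +65.9%.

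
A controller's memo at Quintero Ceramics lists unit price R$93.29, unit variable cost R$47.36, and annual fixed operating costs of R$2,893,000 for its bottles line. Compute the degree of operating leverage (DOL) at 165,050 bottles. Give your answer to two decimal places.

1.62

Contribution at this volume is 165,050 × R$45.93 = R$7,580,746.50.
Operating income = contribution − fixed costs = R$7,580,746.50 − R$2,893,000 = R$4,687,746.50.
Degree of operating leverage = R$7,580,746.50 / R$4,687,746.50 = 1.6171.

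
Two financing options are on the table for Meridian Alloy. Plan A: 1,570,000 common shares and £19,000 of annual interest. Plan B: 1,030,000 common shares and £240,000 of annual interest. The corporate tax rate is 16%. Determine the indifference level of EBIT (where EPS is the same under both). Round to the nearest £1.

£661,537

At indifference, (EBIT − 19,000)(1 − t)/1,570,000 = (EBIT − 240,000)(1 − t)/1,030,000.
Cancelling (1 − t) and cross-multiplying: 1,030,000·(EBIT − 19,000) = 1,570,000·(EBIT − 240,000).
Solving, EBIT = (240,000·1,570,000 − 19,000·1,030,000) / (1,570,000 − 1,030,000) = 357,230,000,000 / 540,000 = 661,537.04.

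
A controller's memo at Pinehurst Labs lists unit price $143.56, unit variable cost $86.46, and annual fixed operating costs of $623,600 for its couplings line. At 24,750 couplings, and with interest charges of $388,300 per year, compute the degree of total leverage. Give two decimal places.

3.52

Contribution at this volume is 24,750 × $57.10 = $1,413,225.00.
Subtracting fixed costs: EBIT = $1,413,225.00 − $623,600 = $789,625.00. Interest = $388,300.00, so EBIT − I = $401,325.00.
Degree of total leverage = total CM / (EBIT − interest) = $1,413,225.00 / $401,325.00 = 3.5214.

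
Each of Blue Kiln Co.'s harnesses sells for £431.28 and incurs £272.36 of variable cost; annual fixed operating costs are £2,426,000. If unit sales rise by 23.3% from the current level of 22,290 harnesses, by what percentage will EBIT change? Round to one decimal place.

At 22,290 units, contribution = 22,290 × £158.92 = £3,542,326.80.
Operating income = contribution − fixed costs = £3,542,326.80 − £2,426,000 = £1,116,326.80.
So DOL = total CM / EBIT = £3,542,326.80 / £1,116,326.80 = 3.1732.
Operating income changes by 3.1732 × +23.3% = +73.9%.

+73.9%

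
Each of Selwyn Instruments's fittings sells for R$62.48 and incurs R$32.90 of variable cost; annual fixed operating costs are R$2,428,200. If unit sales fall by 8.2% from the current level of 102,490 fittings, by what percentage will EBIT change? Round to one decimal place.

-41.2%

At 102,490 units, contribution = 102,490 × R$29.58 = R$3,031,654.20.
Subtracting fixed costs: EBIT = R$3,031,654.20 − R$2,428,200 = R$603,454.20.
Degree of operating leverage = R$3,031,654.20 / R$603,454.20 = 5.0238.
Operating income changes by 5.0238 × -8.2% = -41.2%.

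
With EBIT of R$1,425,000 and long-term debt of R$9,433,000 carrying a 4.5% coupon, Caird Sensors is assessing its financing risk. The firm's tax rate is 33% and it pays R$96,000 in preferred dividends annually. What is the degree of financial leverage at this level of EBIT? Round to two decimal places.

Annual interest charges come to R$424,485.00.
Pre-tax preferred-dividend burden = R$96,000 ÷ (1 − 0.33) = R$143,283.58.
DFL = EBIT ÷ [EBIT − I − D_p/(1−t)] = R$1,425,000 ÷ [R$1,425,000 − R$424,485.00 − R$143,283.58] = R$1,425,000 ÷ R$857,231.42 = 1.6623.

1.66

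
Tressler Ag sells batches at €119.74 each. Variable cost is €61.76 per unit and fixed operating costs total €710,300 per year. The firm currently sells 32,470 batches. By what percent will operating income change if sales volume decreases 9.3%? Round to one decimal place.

-14.9%

Contribution at this volume is 32,470 × €57.98 = €1,882,610.60.
Operating income = contribution − fixed costs = €1,882,610.60 − €710,300 = €1,172,310.60.
So DOL = total CM / EBIT = €1,882,610.60 / €1,172,310.60 = 1.6059.
So EBIT moves 1.6059 × (-9.3%) = -14.9%.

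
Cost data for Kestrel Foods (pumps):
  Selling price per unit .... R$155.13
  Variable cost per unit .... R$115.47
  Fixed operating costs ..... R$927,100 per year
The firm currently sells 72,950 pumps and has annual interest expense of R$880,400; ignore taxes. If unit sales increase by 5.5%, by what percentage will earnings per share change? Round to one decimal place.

Total contribution margin = 72,950 × R$39.66 = R$2,893,197.00.
Operating income = contribution − fixed costs = R$2,893,197.00 − R$927,100 = R$1,966,097.00.
After interest of R$880,400.00, pre-tax earnings = R$1,085,697.00.
Degree of combined leverage = contribution ÷ (EBIT − I) = R$2,893,197.00 ÷ R$1,085,697.00 = 2.6648.
%ΔEPS = DCL × %ΔSales = 2.6648 × +5.5% = +14.7%.

+14.7%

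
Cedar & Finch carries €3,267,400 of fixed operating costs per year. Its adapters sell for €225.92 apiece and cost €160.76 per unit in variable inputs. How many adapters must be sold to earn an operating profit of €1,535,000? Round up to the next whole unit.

73,702 adapters

Contribution margin per unit = €225.92 − €160.76 = €65.16.
Units = (FC + target) / CM = (€3,267,400 + €1,535,000) / €65.16 = 73,701.66, so 73,702 adapters.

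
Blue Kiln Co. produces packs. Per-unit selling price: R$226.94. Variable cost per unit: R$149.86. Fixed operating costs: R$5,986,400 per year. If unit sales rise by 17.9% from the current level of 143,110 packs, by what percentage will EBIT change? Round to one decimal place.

Contribution at this volume is 143,110 × R$77.08 = R$11,030,918.80.
Operating income = contribution − fixed costs = R$11,030,918.80 − R$5,986,400 = R$5,044,518.80.
Degree of operating leverage = R$11,030,918.80 / R$5,044,518.80 = 2.1867.
Operating income changes by 2.1867 × +17.9% = +39.1%.

+39.1%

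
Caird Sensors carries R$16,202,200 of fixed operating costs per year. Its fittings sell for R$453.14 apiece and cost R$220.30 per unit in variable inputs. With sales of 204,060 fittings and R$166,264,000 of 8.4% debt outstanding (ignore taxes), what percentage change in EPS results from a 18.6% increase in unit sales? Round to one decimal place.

Total contribution margin = 204,060 × R$232.84 = R$47,513,330.40.
Operating income = contribution − fixed costs = R$47,513,330.40 − R$16,202,200 = R$31,311,130.40.
Interest = R$13,966,176.00, so EBIT − I = R$17,344,954.40.
DCL = total CM / (EBIT − I) = R$47,513,330.40 / R$17,344,954.40 = 2.7393.
%ΔEPS = DCL × %ΔSales = 2.7393 × +18.6% = +51.0%.

+51.0%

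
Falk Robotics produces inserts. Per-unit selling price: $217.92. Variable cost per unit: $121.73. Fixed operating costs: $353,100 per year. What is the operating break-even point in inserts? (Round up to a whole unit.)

3,671 inserts

Each unit contributes $217.92 − $121.73 = $96.19.
Units to break even: $353,100 ÷ $96.19 = 3,670.86, rounded up to 3,671.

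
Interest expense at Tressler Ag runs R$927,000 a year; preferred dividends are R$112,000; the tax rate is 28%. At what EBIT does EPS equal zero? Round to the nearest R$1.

R$1,082,556

Grossing the preferred dividend up to pre-tax terms: R$112,000 / (1 − 0.28) = R$155,555.56.
Financial break-even EBIT = interest + D_p ÷ (1 − t) = R$927,000 + R$155,555.56 = R$1,082,555.56.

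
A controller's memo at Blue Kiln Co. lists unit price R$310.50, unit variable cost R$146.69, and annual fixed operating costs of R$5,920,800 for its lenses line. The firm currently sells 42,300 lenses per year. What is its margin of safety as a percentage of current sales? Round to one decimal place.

Each unit contributes R$310.50 − R$146.69 = R$163.81. Break-even units = R$5,920,800 ÷ R$163.81 = 36,144.31; break-even revenue = 36,144.31 × R$310.50 = R$11,222,809.35.
Actual sales revenue = 42,300 × R$310.50 = R$13,134,150.00.
Margin of safety = (R$13,134,150.00 − R$11,222,809.35) ÷ R$13,134,150.00 = 14.6%.

14.6%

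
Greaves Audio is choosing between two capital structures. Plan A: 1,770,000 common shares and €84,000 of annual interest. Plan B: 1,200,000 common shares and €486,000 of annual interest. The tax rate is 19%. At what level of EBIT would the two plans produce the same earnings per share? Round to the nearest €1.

€1,332,316

At indifference, (EBIT − 84,000)(1 − t)/1,770,000 = (EBIT − 486,000)(1 − t)/1,200,000.
The (1 − t) factor cancels: (EBIT − 84,000) × 1,200,000 = (EBIT − 486,000) × 1,770,000.
Solving, EBIT = (486,000·1,770,000 − 84,000·1,200,000) / (1,770,000 − 1,200,000) = 759,420,000,000 / 570,000 = 1,332,315.79.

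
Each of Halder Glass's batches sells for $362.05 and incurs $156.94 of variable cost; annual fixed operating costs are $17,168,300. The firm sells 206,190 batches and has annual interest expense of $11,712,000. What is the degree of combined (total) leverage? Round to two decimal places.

3.15

Contribution at this volume is 206,190 × $205.11 = $42,291,630.90.
Subtracting fixed costs: EBIT = $42,291,630.90 − $17,168,300 = $25,123,330.90. Interest = $11,712,000.00, so EBIT − I = $13,411,330.90.
DCL = contribution ÷ (EBIT − I) = $42,291,630.90 ÷ $13,411,330.90 = 3.1534.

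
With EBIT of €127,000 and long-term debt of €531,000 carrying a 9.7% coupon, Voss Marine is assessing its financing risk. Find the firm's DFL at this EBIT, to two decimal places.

1.68

Annual interest charges come to €51,507.00.
Degree of financial leverage = EBIT / (EBIT − interest) = €127,000 / €75,493.00 = 1.6823.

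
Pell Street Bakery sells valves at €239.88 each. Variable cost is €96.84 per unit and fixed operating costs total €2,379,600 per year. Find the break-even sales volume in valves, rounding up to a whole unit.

16,636 valves

Contribution margin per unit = €239.88 − €96.84 = €143.04.
Units to break even: €2,379,600 ÷ €143.04 = 16,635.91, rounded up to 16,636.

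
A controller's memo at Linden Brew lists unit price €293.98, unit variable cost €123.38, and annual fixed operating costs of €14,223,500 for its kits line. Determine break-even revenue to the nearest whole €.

€24,510,109

CM per unit = €293.98 − €123.38 = €170.60; CM ratio = €170.60 / €293.98 = 0.5803.
Break-even sales = FC ÷ CM ratio = €14,223,500 × €293.98 / €170.60 = €24,510,109.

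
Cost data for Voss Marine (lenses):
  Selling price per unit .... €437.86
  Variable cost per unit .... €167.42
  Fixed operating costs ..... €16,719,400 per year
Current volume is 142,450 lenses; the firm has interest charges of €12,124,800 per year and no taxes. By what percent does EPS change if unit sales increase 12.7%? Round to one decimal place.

+50.5%

At 142,450 units, contribution = 142,450 × €270.44 = €38,524,178.00.
Operating income = contribution − fixed costs = €38,524,178.00 − €16,719,400 = €21,804,778.00.
After interest of €12,124,800.00, pre-tax earnings = €9,679,978.00.
Degree of combined leverage = contribution ÷ (EBIT − I) = €38,524,178.00 ÷ €9,679,978.00 = 3.9798.
EPS therefore changes by 3.9798 × (+12.7%) = +50.5%.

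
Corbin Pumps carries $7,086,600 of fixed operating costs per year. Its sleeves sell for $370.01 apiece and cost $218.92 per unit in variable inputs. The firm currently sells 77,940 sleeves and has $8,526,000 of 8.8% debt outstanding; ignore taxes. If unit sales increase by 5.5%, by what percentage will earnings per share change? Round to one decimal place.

Total contribution margin = 77,940 × $151.09 = $11,775,954.60.
Operating income = contribution − fixed costs = $11,775,954.60 − $7,086,600 = $4,689,354.60.
Interest = $750,288.00, so EBIT − I = $3,939,066.60.
Degree of combined leverage = contribution ÷ (EBIT − I) = $11,775,954.60 ÷ $3,939,066.60 = 2.9895.
EPS therefore changes by 2.9895 × (+5.5%) = +16.4%.

+16.4%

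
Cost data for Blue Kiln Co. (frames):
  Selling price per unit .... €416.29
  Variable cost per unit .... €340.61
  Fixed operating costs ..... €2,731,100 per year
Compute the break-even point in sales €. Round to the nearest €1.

Contribution margin per unit = €416.29 − €340.61 = €75.68, a CM ratio of €75.68 ÷ €416.29 = 0.1818.
Break-even revenue = fixed costs × price ÷ CM = €2,731,100 × €416.29 ÷ €75.68 = €15,022,854.

€15,022,854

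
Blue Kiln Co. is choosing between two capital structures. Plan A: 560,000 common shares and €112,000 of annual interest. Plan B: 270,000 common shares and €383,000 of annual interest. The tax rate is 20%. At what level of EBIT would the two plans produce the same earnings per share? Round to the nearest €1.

At indifference, (EBIT − 112,000)(1 − t)/560,000 = (EBIT − 383,000)(1 − t)/270,000.
The (1 − t) factor cancels: (EBIT − 112,000) × 270,000 = (EBIT − 383,000) × 560,000.
Solving, EBIT = (383,000·560,000 − 112,000·270,000) / (560,000 − 270,000) = 184,240,000,000 / 290,000 = 635,310.34.

€635,310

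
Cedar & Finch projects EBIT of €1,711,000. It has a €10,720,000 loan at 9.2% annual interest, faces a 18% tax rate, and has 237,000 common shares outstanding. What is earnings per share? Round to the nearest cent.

€2.51

Interest = €986,240.00, so EBT = €1,711,000 − €986,240.00 = €724,760.00.
After tax at 18%: net income = €724,760.00 × 0.82 = €594,303.20.
EPS = €594,303.20 ÷ 237,000 = €2.51.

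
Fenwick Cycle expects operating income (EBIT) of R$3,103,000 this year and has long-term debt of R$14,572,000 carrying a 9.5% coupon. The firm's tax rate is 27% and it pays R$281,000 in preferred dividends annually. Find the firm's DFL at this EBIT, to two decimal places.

2.33

Interest = R$1,384,340.00.
Preferred dividends grossed up pre-tax: R$281,000 / (1 − 0.27) = R$384,931.51.
DFL = EBIT ÷ [EBIT − I − D_p/(1−t)] = R$3,103,000 ÷ [R$3,103,000 − R$1,384,340.00 − R$384,931.51] = R$3,103,000 ÷ R$1,333,728.49 = 2.3266.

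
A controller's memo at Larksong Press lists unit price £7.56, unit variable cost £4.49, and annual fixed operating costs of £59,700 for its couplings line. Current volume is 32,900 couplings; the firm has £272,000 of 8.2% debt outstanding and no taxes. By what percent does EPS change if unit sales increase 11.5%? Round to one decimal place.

+61.1%

At 32,900 units, contribution = 32,900 × £3.07 = £101,003.00.
Operating income = contribution − fixed costs = £101,003.00 − £59,700 = £41,303.00.
After interest of £22,304.00, pre-tax earnings = £18,999.00.
DCL = total CM / (EBIT − I) = £101,003.00 / £18,999.00 = 5.3162.
%ΔEPS = DCL × %ΔSales = 5.3162 × +11.5% = +61.1%.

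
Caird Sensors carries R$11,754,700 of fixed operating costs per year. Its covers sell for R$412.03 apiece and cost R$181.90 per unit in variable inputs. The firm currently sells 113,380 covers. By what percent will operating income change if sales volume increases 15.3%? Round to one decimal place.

+27.8%

Contribution at this volume is 113,380 × R$230.13 = R$26,092,139.40.
EBIT = R$26,092,139.40 − R$11,754,700 = R$14,337,439.40.
So DOL = total CM / EBIT = R$26,092,139.40 / R$14,337,439.40 = 1.8199.
%ΔEBIT = DOL × %ΔSales = 1.8199 × +15.3% = +27.8%.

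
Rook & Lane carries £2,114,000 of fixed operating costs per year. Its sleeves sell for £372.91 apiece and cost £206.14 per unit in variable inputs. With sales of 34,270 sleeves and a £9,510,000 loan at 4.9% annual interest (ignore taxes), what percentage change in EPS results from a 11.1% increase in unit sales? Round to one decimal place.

+20.2%

At 34,270 units, contribution = 34,270 × £166.77 = £5,715,207.90.
EBIT = £5,715,207.90 − £2,114,000 = £3,601,207.90.
After interest of £465,990.00, pre-tax earnings = £3,135,217.90.
DCL = total CM / (EBIT − I) = £5,715,207.90 / £3,135,217.90 = 1.8229.
EPS therefore changes by 1.8229 × (+11.1%) = +20.2%.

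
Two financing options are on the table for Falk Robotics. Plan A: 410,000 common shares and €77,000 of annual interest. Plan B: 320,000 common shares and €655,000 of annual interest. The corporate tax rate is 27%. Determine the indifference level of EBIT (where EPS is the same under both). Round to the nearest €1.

At indifference, (EBIT − 77,000)(1 − t)/410,000 = (EBIT − 655,000)(1 − t)/320,000.
The (1 − t) factor cancels: (EBIT − 77,000) × 320,000 = (EBIT − 655,000) × 410,000.
Solving, EBIT = (655,000·410,000 − 77,000·320,000) / (410,000 − 320,000) = 243,910,000,000 / 90,000 = 2,710,111.11.

€2,710,111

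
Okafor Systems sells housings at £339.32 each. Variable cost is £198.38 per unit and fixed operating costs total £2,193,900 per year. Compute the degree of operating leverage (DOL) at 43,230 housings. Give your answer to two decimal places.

Contribution at this volume is 43,230 × £140.94 = £6,092,836.20.
EBIT = £6,092,836.20 − £2,193,900 = £3,898,936.20.
So DOL = total CM / EBIT = £6,092,836.20 / £3,898,936.20 = 1.5627.

1.56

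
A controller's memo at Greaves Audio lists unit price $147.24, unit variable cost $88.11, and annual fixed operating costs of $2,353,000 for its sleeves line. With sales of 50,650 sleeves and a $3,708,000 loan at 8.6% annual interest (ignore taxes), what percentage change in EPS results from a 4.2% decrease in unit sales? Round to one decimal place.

Total contribution margin = 50,650 × $59.13 = $2,994,934.50.
Operating income = contribution − fixed costs = $2,994,934.50 − $2,353,000 = $641,934.50.
Interest = $318,888.00, so EBIT − I = $323,046.50.
Degree of combined leverage = contribution ÷ (EBIT − I) = $2,994,934.50 ÷ $323,046.50 = 9.2709.
%ΔEPS = DCL × %ΔSales = 9.2709 × -4.2% = -38.9%.

-38.9%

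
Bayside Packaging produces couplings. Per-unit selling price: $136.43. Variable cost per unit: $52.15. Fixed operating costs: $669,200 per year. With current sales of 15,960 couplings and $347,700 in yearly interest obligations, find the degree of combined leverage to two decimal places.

4.10

At 15,960 units, contribution = 15,960 × $84.28 = $1,345,108.80.
EBIT = $1,345,108.80 − $669,200 = $675,908.80. Interest = $347,700.00.
DOL = $1,345,108.80 ÷ $675,908.80 = 1.9901; DFL = $675,908.80 ÷ $328,208.80 = 2.0594.
DCL = DOL × DFL = 1.9901 × 2.0594 = 4.0984.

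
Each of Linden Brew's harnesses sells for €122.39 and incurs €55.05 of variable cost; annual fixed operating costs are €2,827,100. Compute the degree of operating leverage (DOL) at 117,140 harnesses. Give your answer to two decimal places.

1.56

Total contribution margin = 117,140 × €67.34 = €7,888,207.60.
EBIT = €7,888,207.60 − €2,827,100 = €5,061,107.60.
So DOL = total CM / EBIT = €7,888,207.60 / €5,061,107.60 = 1.5586.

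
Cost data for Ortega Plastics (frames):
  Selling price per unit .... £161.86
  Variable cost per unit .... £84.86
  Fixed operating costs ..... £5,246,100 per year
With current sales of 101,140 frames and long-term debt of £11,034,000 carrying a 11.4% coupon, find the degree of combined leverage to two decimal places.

6.07

At 101,140 units, contribution = 101,140 × £77.00 = £7,787,780.00.
Operating income = contribution − fixed costs = £7,787,780.00 − £5,246,100 = £2,541,680.00. Interest = £1,257,876.00.
DOL = £7,787,780.00 ÷ £2,541,680.00 = 3.0640; DFL = £2,541,680.00 ÷ £1,283,804.00 = 1.9798.
Combined leverage = 3.0640 × 1.9798 = 6.0661.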